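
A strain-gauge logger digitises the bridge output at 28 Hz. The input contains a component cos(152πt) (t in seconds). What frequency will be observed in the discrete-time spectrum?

ω = 152π rad/s → f = ω/(2π) = 76 Hz.
76 Hz mod fs = 20 Hz.
20 Hz > fs/2 = 14 Hz, folds to fs − 20 Hz = 8 Hz.

8 Hz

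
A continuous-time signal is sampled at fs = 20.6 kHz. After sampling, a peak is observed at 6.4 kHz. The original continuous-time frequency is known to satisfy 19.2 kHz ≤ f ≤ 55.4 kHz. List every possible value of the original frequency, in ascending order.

Frequencies that alias to 6.4 kHz are k·fs ± 6.4 kHz for integer k ≥ 0.
k=0: 6.4 kHz.
k=1: 14.2 kHz, 27 kHz.
k=2: 34.8 kHz, 47.6 kHz.
k=3: 55.4 kHz, 68.2 kHz.
k=4: 76 kHz, 88.8 kHz.
Within [19.2 kHz, 55.4 kHz]: 27 kHz, 34.8 kHz, 47.6 kHz, 55.4 kHz.

27 kHz, 34.8 kHz, 47.6 kHz, 55.4 kHz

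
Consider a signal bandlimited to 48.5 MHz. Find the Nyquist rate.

Nyquist rate = 2 × 48.5 MHz = 97 MHz.

97 MHz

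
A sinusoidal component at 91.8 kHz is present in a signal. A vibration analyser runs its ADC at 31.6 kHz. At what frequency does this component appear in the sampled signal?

3 kHz

91.8 kHz mod fs = 28.6 kHz.
28.6 kHz > fs/2 = 15.8 kHz, folds to fs − 28.6 kHz = 3 kHz.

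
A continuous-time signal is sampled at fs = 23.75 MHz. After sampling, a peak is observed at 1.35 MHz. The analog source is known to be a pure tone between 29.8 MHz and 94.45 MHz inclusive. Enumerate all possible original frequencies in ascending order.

Frequencies that alias to 1.35 MHz are k·fs ± 1.35 MHz for integer k ≥ 0.
k=0: 1.35 MHz.
k=1: 22.4 MHz, 25.1 MHz.
k=2: 46.15 MHz, 48.85 MHz.
k=3: 69.9 MHz, 72.6 MHz.
k=4: 93.65 MHz, 96.35 MHz.
k=5: 117.4 MHz, 120.1 MHz.
Within [29.8 MHz, 94.45 MHz]: 46.15 MHz, 48.85 MHz, 69.9 MHz, 72.6 MHz, 93.65 MHz.

46.15 MHz, 48.85 MHz, 69.9 MHz, 72.6 MHz, 93.65 MHz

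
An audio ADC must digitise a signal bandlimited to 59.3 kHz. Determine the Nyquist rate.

118.6 kHz

Nyquist rate = 2 × 59.3 kHz = 118.6 kHz.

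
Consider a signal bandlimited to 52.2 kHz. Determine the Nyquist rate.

Nyquist rate = 2 × 52.2 kHz = 104.4 kHz.

104.4 kHz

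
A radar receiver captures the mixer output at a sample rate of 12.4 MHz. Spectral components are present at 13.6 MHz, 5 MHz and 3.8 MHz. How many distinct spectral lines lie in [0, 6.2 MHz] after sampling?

3

fs/2 = 6.2 MHz.
13.6 MHz mod fs = 1.2 MHz.
1.2 MHz ≤ fs/2 = 6.2 MHz, appears at 1.2 MHz.
5 MHz ≤ fs/2 = 6.2 MHz, passes unchanged.
3.8 MHz ≤ fs/2 = 6.2 MHz, passes unchanged.
Distinct values: {1.2 MHz, 3.8 MHz, 5 MHz} → 3.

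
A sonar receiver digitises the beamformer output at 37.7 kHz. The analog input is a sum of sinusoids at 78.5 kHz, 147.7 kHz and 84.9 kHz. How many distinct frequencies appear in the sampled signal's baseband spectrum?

2

fs/2 = 18.85 kHz.
78.5 kHz mod fs = 3.1 kHz.
3.1 kHz ≤ fs/2 = 18.85 kHz, appears at 3.1 kHz.
147.7 kHz mod fs = 34.6 kHz.
34.6 kHz > fs/2 = 18.85 kHz, folds to fs − 34.6 kHz = 3.1 kHz.
84.9 kHz mod fs = 9.5 kHz.
9.5 kHz ≤ fs/2 = 18.85 kHz, appears at 9.5 kHz.
Distinct values: {3.1 kHz, 9.5 kHz} → 2.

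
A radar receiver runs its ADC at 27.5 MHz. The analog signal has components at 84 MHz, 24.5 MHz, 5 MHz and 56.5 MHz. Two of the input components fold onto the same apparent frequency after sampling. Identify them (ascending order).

56.5 MHz, 84 MHz

fs/2 = 13.75 MHz.
84 MHz mod fs = 1.5 MHz.
1.5 MHz ≤ fs/2 = 13.75 MHz, appears at 1.5 MHz.
24.5 MHz > fs/2 = 13.75 MHz, folds to fs − 24.5 MHz = 3 MHz.
5 MHz ≤ fs/2 = 13.75 MHz, passes unchanged.
56.5 MHz mod fs = 1.5 MHz.
1.5 MHz ≤ fs/2 = 13.75 MHz, appears at 1.5 MHz.
56.5 MHz and 84 MHz both map to 1.5 MHz.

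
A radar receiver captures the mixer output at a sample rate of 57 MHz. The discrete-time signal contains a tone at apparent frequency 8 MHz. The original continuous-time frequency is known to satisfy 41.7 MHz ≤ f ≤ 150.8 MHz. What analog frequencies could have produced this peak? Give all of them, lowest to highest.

49 MHz, 65 MHz, 106 MHz, 122 MHz

Frequencies that alias to 8 MHz are k·fs ± 8 MHz for integer k ≥ 0.
k=0: 8 MHz.
k=1: 49 MHz, 65 MHz.
k=2: 106 MHz, 122 MHz.
k=3: 163 MHz, 179 MHz.
Within [41.7 MHz, 150.8 MHz]: 49 MHz, 65 MHz, 106 MHz, 122 MHz.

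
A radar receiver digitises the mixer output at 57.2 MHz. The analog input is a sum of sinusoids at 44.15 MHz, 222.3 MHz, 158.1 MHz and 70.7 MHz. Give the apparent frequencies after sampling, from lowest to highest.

6.5 MHz, 13.05 MHz, 13.5 MHz

fs/2 = 28.6 MHz.
44.15 MHz > fs/2 = 28.6 MHz, folds to fs − 44.15 MHz = 13.05 MHz.
222.3 MHz mod fs = 50.7 MHz.
50.7 MHz > fs/2 = 28.6 MHz, folds to fs − 50.7 MHz = 6.5 MHz.
158.1 MHz mod fs = 43.7 MHz.
43.7 MHz > fs/2 = 28.6 MHz, folds to fs − 43.7 MHz = 13.5 MHz.
70.7 MHz mod fs = 13.5 MHz.
13.5 MHz ≤ fs/2 = 28.6 MHz, appears at 13.5 MHz.
Distinct values: {6.5 MHz, 13.05 MHz, 13.5 MHz}.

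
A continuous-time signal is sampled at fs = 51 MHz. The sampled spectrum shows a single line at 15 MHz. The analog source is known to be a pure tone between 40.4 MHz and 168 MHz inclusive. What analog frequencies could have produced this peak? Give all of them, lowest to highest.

66 MHz, 87 MHz, 117 MHz, 138 MHz, 168 MHz

Frequencies that alias to 15 MHz are k·fs ± 15 MHz for integer k ≥ 0.
k=0: 15 MHz.
k=1: 36 MHz, 66 MHz.
k=2: 87 MHz, 117 MHz.
k=3: 138 MHz, 168 MHz.
k=4: 189 MHz, 219 MHz.
Within [40.4 MHz, 168 MHz]: 66 MHz, 87 MHz, 117 MHz, 138 MHz, 168 MHz.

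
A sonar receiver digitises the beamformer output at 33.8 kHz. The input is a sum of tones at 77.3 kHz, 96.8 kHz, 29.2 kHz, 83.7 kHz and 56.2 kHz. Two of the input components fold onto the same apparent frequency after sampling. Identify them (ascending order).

fs/2 = 16.9 kHz.
77.3 kHz mod fs = 9.7 kHz.
9.7 kHz ≤ fs/2 = 16.9 kHz, appears at 9.7 kHz.
96.8 kHz mod fs = 29.2 kHz.
29.2 kHz > fs/2 = 16.9 kHz, folds to fs − 29.2 kHz = 4.6 kHz.
29.2 kHz > fs/2 = 16.9 kHz, folds to fs − 29.2 kHz = 4.6 kHz.
83.7 kHz mod fs = 16.1 kHz.
16.1 kHz ≤ fs/2 = 16.9 kHz, appears at 16.1 kHz.
56.2 kHz mod fs = 22.4 kHz.
22.4 kHz > fs/2 = 16.9 kHz, folds to fs − 22.4 kHz = 11.4 kHz.
29.2 kHz and 96.8 kHz both map to 4.6 kHz.

29.2 kHz, 96.8 kHz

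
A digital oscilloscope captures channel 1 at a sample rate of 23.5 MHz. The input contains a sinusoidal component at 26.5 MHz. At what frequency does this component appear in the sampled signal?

3 MHz

26.5 MHz mod fs = 3 MHz.
3 MHz ≤ fs/2 = 11.75 MHz, appears at 3 MHz.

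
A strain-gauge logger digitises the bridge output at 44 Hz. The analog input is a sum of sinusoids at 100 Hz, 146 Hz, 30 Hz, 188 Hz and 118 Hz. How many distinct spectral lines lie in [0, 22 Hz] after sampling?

2

fs/2 = 22 Hz.
100 Hz mod fs = 12 Hz.
12 Hz ≤ fs/2 = 22 Hz, appears at 12 Hz.
146 Hz mod fs = 14 Hz.
14 Hz ≤ fs/2 = 22 Hz, appears at 14 Hz.
30 Hz > fs/2 = 22 Hz, folds to fs − 30 Hz = 14 Hz.
188 Hz mod fs = 12 Hz.
12 Hz ≤ fs/2 = 22 Hz, appears at 12 Hz.
118 Hz mod fs = 30 Hz.
30 Hz > fs/2 = 22 Hz, folds to fs − 30 Hz = 14 Hz.
Distinct values: {12 Hz, 14 Hz} → 2.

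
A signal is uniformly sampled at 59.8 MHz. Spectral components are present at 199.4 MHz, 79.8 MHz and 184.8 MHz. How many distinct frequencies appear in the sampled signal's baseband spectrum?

fs/2 = 29.9 MHz.
199.4 MHz mod fs = 20 MHz.
20 MHz ≤ fs/2 = 29.9 MHz, appears at 20 MHz.
79.8 MHz mod fs = 20 MHz.
20 MHz ≤ fs/2 = 29.9 MHz, appears at 20 MHz.
184.8 MHz mod fs = 5.4 MHz.
5.4 MHz ≤ fs/2 = 29.9 MHz, appears at 5.4 MHz.
Distinct values: {5.4 MHz, 20 MHz} → 2.

2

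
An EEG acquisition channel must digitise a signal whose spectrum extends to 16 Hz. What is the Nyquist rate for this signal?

32 Hz

Nyquist rate = 2 × 16 Hz = 32 Hz.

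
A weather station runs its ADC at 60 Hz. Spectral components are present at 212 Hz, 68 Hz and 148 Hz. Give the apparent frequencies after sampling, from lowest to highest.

8 Hz, 28 Hz

fs/2 = 30 Hz.
212 Hz mod fs = 32 Hz.
32 Hz > fs/2 = 30 Hz, folds to fs − 32 Hz = 28 Hz.
68 Hz mod fs = 8 Hz.
8 Hz ≤ fs/2 = 30 Hz, appears at 8 Hz.
148 Hz mod fs = 28 Hz.
28 Hz ≤ fs/2 = 30 Hz, appears at 28 Hz.
Distinct values: {8 Hz, 28 Hz}.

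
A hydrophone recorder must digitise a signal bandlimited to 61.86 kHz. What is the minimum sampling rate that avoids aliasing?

123.72 kHz

Nyquist rate = 2 × 61.86 kHz = 123.72 kHz.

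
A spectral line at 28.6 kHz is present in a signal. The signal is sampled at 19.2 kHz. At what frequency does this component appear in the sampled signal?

28.6 kHz mod fs = 9.4 kHz.
9.4 kHz ≤ fs/2 = 9.6 kHz, appears at 9.4 kHz.

9.4 kHz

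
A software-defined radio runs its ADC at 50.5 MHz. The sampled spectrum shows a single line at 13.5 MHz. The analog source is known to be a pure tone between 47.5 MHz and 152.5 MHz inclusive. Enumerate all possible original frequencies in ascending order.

64 MHz, 87.5 MHz, 114.5 MHz, 138 MHz

Frequencies that alias to 13.5 MHz are k·fs ± 13.5 MHz for integer k ≥ 0.
k=0: 13.5 MHz.
k=1: 37 MHz, 64 MHz.
k=2: 87.5 MHz, 114.5 MHz.
k=3: 138 MHz, 165 MHz.
k=4: 188.5 MHz, 215.5 MHz.
Within [47.5 MHz, 152.5 MHz]: 64 MHz, 87.5 MHz, 114.5 MHz, 138 MHz.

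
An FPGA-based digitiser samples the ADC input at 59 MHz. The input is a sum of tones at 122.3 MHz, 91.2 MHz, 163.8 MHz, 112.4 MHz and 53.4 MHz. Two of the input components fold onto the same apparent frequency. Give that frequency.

5.6 MHz

fs/2 = 29.5 MHz.
122.3 MHz mod fs = 4.3 MHz.
4.3 MHz ≤ fs/2 = 29.5 MHz, appears at 4.3 MHz.
91.2 MHz mod fs = 32.2 MHz.
32.2 MHz > fs/2 = 29.5 MHz, folds to fs − 32.2 MHz = 26.8 MHz.
163.8 MHz mod fs = 45.8 MHz.
45.8 MHz > fs/2 = 29.5 MHz, folds to fs − 45.8 MHz = 13.2 MHz.
112.4 MHz mod fs = 53.4 MHz.
53.4 MHz > fs/2 = 29.5 MHz, folds to fs − 53.4 MHz = 5.6 MHz.
53.4 MHz > fs/2 = 29.5 MHz, folds to fs − 53.4 MHz = 5.6 MHz.
53.4 MHz and 112.4 MHz both map to 5.6 MHz.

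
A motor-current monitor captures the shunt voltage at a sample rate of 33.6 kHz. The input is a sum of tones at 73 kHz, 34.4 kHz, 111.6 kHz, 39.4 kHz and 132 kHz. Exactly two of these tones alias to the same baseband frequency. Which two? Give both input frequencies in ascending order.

39.4 kHz, 73 kHz

fs/2 = 16.8 kHz.
73 kHz mod fs = 5.8 kHz.
5.8 kHz ≤ fs/2 = 16.8 kHz, appears at 5.8 kHz.
34.4 kHz mod fs = 0.8 kHz.
0.8 kHz ≤ fs/2 = 16.8 kHz, appears at 0.8 kHz.
111.6 kHz mod fs = 10.8 kHz.
10.8 kHz ≤ fs/2 = 16.8 kHz, appears at 10.8 kHz.
39.4 kHz mod fs = 5.8 kHz.
5.8 kHz ≤ fs/2 = 16.8 kHz, appears at 5.8 kHz.
132 kHz mod fs = 31.2 kHz.
31.2 kHz > fs/2 = 16.8 kHz, folds to fs − 31.2 kHz = 2.4 kHz.
39.4 kHz and 73 kHz both map to 5.8 kHz.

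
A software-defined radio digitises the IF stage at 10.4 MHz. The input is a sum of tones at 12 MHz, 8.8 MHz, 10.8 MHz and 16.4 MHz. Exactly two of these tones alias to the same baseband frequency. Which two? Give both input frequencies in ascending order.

8.8 MHz, 12 MHz

fs/2 = 5.2 MHz.
12 MHz mod fs = 1.6 MHz.
1.6 MHz ≤ fs/2 = 5.2 MHz, appears at 1.6 MHz.
8.8 MHz > fs/2 = 5.2 MHz, folds to fs − 8.8 MHz = 1.6 MHz.
10.8 MHz mod fs = 0.4 MHz.
0.4 MHz ≤ fs/2 = 5.2 MHz, appears at 0.4 MHz.
16.4 MHz mod fs = 6 MHz.
6 MHz > fs/2 = 5.2 MHz, folds to fs − 6 MHz = 4.4 MHz.
8.8 MHz and 12 MHz both map to 1.6 MHz.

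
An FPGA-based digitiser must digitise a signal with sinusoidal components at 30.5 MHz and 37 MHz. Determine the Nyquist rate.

74 MHz

Highest-frequency component: 37 MHz.
Nyquist rate = 2 × 37 MHz = 74 MHz.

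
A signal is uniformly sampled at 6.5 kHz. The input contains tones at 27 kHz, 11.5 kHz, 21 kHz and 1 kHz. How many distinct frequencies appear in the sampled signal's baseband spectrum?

2

fs/2 = 3.25 kHz.
27 kHz mod fs = 1 kHz.
1 kHz ≤ fs/2 = 3.25 kHz, appears at 1 kHz.
11.5 kHz mod fs = 5 kHz.
5 kHz > fs/2 = 3.25 kHz, folds to fs − 5 kHz = 1.5 kHz.
21 kHz mod fs = 1.5 kHz.
1.5 kHz ≤ fs/2 = 3.25 kHz, appears at 1.5 kHz.
1 kHz ≤ fs/2 = 3.25 kHz, passes unchanged.
Distinct values: {1 kHz, 1.5 kHz} → 2.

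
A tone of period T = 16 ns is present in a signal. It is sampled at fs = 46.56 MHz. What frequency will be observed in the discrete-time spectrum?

T = 16 ns → f = 1/T = 62.5 MHz.
62.5 MHz mod fs = 15.94 MHz.
15.94 MHz ≤ fs/2 = 23.28 MHz, appears at 15.94 MHz.

15.94 MHz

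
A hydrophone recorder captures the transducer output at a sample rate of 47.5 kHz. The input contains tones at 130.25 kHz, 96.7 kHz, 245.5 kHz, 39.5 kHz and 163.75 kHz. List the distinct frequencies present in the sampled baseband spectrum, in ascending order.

fs/2 = 23.75 kHz.
130.25 kHz mod fs = 35.25 kHz.
35.25 kHz > fs/2 = 23.75 kHz, folds to fs − 35.25 kHz = 12.25 kHz.
96.7 kHz mod fs = 1.7 kHz.
1.7 kHz ≤ fs/2 = 23.75 kHz, appears at 1.7 kHz.
245.5 kHz mod fs = 8 kHz.
8 kHz ≤ fs/2 = 23.75 kHz, appears at 8 kHz.
39.5 kHz > fs/2 = 23.75 kHz, folds to fs − 39.5 kHz = 8 kHz.
163.75 kHz mod fs = 21.25 kHz.
21.25 kHz ≤ fs/2 = 23.75 kHz, appears at 21.25 kHz.
Distinct values: {1.7 kHz, 8 kHz, 12.25 kHz, 21.25 kHz}.

1.7 kHz, 8 kHz, 12.25 kHz, 21.25 kHz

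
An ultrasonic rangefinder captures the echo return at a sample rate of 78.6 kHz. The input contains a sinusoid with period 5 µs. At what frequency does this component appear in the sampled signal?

35.8 kHz

T = 5 µs → f = 1/T = 200 kHz.
200 kHz mod fs = 42.8 kHz.
42.8 kHz > fs/2 = 39.3 kHz, folds to fs − 42.8 kHz = 35.8 kHz.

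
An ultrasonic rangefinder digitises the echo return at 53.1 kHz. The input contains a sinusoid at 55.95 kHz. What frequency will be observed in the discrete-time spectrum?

55.95 kHz mod fs = 2.85 kHz.
2.85 kHz ≤ fs/2 = 26.55 kHz, appears at 2.85 kHz.

2.85 kHz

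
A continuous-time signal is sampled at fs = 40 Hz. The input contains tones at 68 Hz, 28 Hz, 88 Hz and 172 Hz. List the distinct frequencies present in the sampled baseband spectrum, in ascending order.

8 Hz, 12 Hz

fs/2 = 20 Hz.
68 Hz mod fs = 28 Hz.
28 Hz > fs/2 = 20 Hz, folds to fs − 28 Hz = 12 Hz.
28 Hz > fs/2 = 20 Hz, folds to fs − 28 Hz = 12 Hz.
88 Hz mod fs = 8 Hz.
8 Hz ≤ fs/2 = 20 Hz, appears at 8 Hz.
172 Hz mod fs = 12 Hz.
12 Hz ≤ fs/2 = 20 Hz, appears at 12 Hz.
Distinct values: {8 Hz, 12 Hz}.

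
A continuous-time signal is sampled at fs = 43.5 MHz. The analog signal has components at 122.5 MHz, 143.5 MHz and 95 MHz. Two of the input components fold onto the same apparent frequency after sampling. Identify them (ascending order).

95 MHz, 122.5 MHz

fs/2 = 21.75 MHz.
122.5 MHz mod fs = 35.5 MHz.
35.5 MHz > fs/2 = 21.75 MHz, folds to fs − 35.5 MHz = 8 MHz.
143.5 MHz mod fs = 13 MHz.
13 MHz ≤ fs/2 = 21.75 MHz, appears at 13 MHz.
95 MHz mod fs = 8 MHz.
8 MHz ≤ fs/2 = 21.75 MHz, appears at 8 MHz.
95 MHz and 122.5 MHz both map to 8 MHz.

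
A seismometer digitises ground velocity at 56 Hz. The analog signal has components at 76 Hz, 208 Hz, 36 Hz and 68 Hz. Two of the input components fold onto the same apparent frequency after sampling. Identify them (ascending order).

36 Hz, 76 Hz

fs/2 = 28 Hz.
76 Hz mod fs = 20 Hz.
20 Hz ≤ fs/2 = 28 Hz, appears at 20 Hz.
208 Hz mod fs = 40 Hz.
40 Hz > fs/2 = 28 Hz, folds to fs − 40 Hz = 16 Hz.
36 Hz > fs/2 = 28 Hz, folds to fs − 36 Hz = 20 Hz.
68 Hz mod fs = 12 Hz.
12 Hz ≤ fs/2 = 28 Hz, appears at 12 Hz.
36 Hz and 76 Hz both map to 20 Hz.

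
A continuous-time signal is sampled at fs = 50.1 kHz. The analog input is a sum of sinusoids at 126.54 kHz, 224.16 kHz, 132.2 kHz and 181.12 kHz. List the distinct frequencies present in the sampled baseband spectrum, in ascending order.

18.1 kHz, 19.28 kHz, 23.76 kHz

fs/2 = 25.05 kHz.
126.54 kHz mod fs = 26.34 kHz.
26.34 kHz > fs/2 = 25.05 kHz, folds to fs − 26.34 kHz = 23.76 kHz.
224.16 kHz mod fs = 23.76 kHz.
23.76 kHz ≤ fs/2 = 25.05 kHz, appears at 23.76 kHz.
132.2 kHz mod fs = 32 kHz.
32 kHz > fs/2 = 25.05 kHz, folds to fs − 32 kHz = 18.1 kHz.
181.12 kHz mod fs = 30.82 kHz.
30.82 kHz > fs/2 = 25.05 kHz, folds to fs − 30.82 kHz = 19.28 kHz.
Distinct values: {18.1 kHz, 19.28 kHz, 23.76 kHz}.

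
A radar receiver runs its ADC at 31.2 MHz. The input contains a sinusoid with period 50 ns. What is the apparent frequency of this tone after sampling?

T = 50 ns → f = 1/T = 20 MHz.
20 MHz > fs/2 = 15.6 MHz, folds to fs − 20 MHz = 11.2 MHz.

11.2 MHz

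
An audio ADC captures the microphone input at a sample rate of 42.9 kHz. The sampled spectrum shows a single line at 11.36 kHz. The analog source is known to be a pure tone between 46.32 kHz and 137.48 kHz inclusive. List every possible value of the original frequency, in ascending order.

Frequencies that alias to 11.36 kHz are k·fs ± 11.36 kHz for integer k ≥ 0.
k=0: 11.36 kHz.
k=1: 31.54 kHz, 54.26 kHz.
k=2: 74.44 kHz, 97.16 kHz.
k=3: 117.34 kHz, 140.06 kHz.
k=4: 160.24 kHz, 182.96 kHz.
Within [46.32 kHz, 137.48 kHz]: 54.26 kHz, 74.44 kHz, 97.16 kHz, 117.34 kHz.

54.26 kHz, 74.44 kHz, 97.16 kHz, 117.34 kHz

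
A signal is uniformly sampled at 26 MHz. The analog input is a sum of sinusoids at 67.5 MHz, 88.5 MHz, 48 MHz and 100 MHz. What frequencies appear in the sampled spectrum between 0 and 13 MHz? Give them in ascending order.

fs/2 = 13 MHz.
67.5 MHz mod fs = 15.5 MHz.
15.5 MHz > fs/2 = 13 MHz, folds to fs − 15.5 MHz = 10.5 MHz.
88.5 MHz mod fs = 10.5 MHz.
10.5 MHz ≤ fs/2 = 13 MHz, appears at 10.5 MHz.
48 MHz mod fs = 22 MHz.
22 MHz > fs/2 = 13 MHz, folds to fs − 22 MHz = 4 MHz.
100 MHz mod fs = 22 MHz.
22 MHz > fs/2 = 13 MHz, folds to fs − 22 MHz = 4 MHz.
Distinct values: {4 MHz, 10.5 MHz}.

4 MHz, 10.5 MHz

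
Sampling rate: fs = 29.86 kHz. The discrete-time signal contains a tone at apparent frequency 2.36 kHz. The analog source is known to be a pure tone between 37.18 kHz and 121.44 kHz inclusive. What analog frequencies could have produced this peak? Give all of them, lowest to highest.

57.36 kHz, 62.08 kHz, 87.22 kHz, 91.94 kHz, 117.08 kHz

Frequencies that alias to 2.36 kHz are k·fs ± 2.36 kHz for integer k ≥ 0.
k=0: 2.36 kHz.
k=1: 27.5 kHz, 32.22 kHz.
k=2: 57.36 kHz, 62.08 kHz.
k=3: 87.22 kHz, 91.94 kHz.
k=4: 117.08 kHz, 121.8 kHz.
k=5: 146.94 kHz, 151.66 kHz.
Within [37.18 kHz, 121.44 kHz]: 57.36 kHz, 62.08 kHz, 87.22 kHz, 91.94 kHz, 117.08 kHz.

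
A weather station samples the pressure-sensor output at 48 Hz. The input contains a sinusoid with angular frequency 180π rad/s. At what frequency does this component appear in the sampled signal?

6 Hz

ω = 180π rad/s → f = ω/(2π) = 90 Hz.
90 Hz mod fs = 42 Hz.
42 Hz > fs/2 = 24 Hz, folds to fs − 42 Hz = 6 Hz.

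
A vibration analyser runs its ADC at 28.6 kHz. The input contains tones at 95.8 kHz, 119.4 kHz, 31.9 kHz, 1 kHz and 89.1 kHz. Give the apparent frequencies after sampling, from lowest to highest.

1 kHz, 3.3 kHz, 5 kHz, 10 kHz

fs/2 = 14.3 kHz.
95.8 kHz mod fs = 10 kHz.
10 kHz ≤ fs/2 = 14.3 kHz, appears at 10 kHz.
119.4 kHz mod fs = 5 kHz.
5 kHz ≤ fs/2 = 14.3 kHz, appears at 5 kHz.
31.9 kHz mod fs = 3.3 kHz.
3.3 kHz ≤ fs/2 = 14.3 kHz, appears at 3.3 kHz.
1 kHz ≤ fs/2 = 14.3 kHz, passes unchanged.
89.1 kHz mod fs = 3.3 kHz.
3.3 kHz ≤ fs/2 = 14.3 kHz, appears at 3.3 kHz.
Distinct values: {1 kHz, 3.3 kHz, 5 kHz, 10 kHz}.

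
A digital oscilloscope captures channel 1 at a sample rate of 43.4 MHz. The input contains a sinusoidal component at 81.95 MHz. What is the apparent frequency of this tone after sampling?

4.85 MHz

81.95 MHz mod fs = 38.55 MHz.
38.55 MHz > fs/2 = 21.7 MHz, folds to fs − 38.55 MHz = 4.85 MHz.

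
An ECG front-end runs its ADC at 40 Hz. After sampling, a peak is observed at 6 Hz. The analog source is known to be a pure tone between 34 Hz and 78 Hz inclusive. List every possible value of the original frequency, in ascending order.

34 Hz, 46 Hz, 74 Hz

Frequencies that alias to 6 Hz are k·fs ± 6 Hz for integer k ≥ 0.
k=0: 6 Hz.
k=1: 34 Hz, 46 Hz.
k=2: 74 Hz, 86 Hz.
k=3: 114 Hz, 126 Hz.
Within [34 Hz, 78 Hz]: 34 Hz, 46 Hz, 74 Hz.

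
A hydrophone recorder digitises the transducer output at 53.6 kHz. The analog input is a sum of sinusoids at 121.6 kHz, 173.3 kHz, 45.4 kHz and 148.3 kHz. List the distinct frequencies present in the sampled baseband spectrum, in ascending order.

8.2 kHz, 12.5 kHz, 14.4 kHz

fs/2 = 26.8 kHz.
121.6 kHz mod fs = 14.4 kHz.
14.4 kHz ≤ fs/2 = 26.8 kHz, appears at 14.4 kHz.
173.3 kHz mod fs = 12.5 kHz.
12.5 kHz ≤ fs/2 = 26.8 kHz, appears at 12.5 kHz.
45.4 kHz > fs/2 = 26.8 kHz, folds to fs − 45.4 kHz = 8.2 kHz.
148.3 kHz mod fs = 41.1 kHz.
41.1 kHz > fs/2 = 26.8 kHz, folds to fs − 41.1 kHz = 12.5 kHz.
Distinct values: {8.2 kHz, 12.5 kHz, 14.4 kHz}.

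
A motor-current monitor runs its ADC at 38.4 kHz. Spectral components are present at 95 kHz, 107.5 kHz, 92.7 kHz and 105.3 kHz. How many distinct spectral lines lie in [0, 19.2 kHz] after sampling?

fs/2 = 19.2 kHz.
95 kHz mod fs = 18.2 kHz.
18.2 kHz ≤ fs/2 = 19.2 kHz, appears at 18.2 kHz.
107.5 kHz mod fs = 30.7 kHz.
30.7 kHz > fs/2 = 19.2 kHz, folds to fs − 30.7 kHz = 7.7 kHz.
92.7 kHz mod fs = 15.9 kHz.
15.9 kHz ≤ fs/2 = 19.2 kHz, appears at 15.9 kHz.
105.3 kHz mod fs = 28.5 kHz.
28.5 kHz > fs/2 = 19.2 kHz, folds to fs − 28.5 kHz = 9.9 kHz.
Distinct values: {7.7 kHz, 9.9 kHz, 15.9 kHz, 18.2 kHz} → 4.

4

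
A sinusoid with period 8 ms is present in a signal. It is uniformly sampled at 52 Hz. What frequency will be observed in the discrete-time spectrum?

21 Hz

T = 8 ms → f = 1/T = 125 Hz.
125 Hz mod fs = 21 Hz.
21 Hz ≤ fs/2 = 26 Hz, appears at 21 Hz.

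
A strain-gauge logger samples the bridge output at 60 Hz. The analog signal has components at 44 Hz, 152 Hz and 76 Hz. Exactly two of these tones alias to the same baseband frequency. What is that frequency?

16 Hz

fs/2 = 30 Hz.
44 Hz > fs/2 = 30 Hz, folds to fs − 44 Hz = 16 Hz.
152 Hz mod fs = 32 Hz.
32 Hz > fs/2 = 30 Hz, folds to fs − 32 Hz = 28 Hz.
76 Hz mod fs = 16 Hz.
16 Hz ≤ fs/2 = 30 Hz, appears at 16 Hz.
44 Hz and 76 Hz both map to 16 Hz.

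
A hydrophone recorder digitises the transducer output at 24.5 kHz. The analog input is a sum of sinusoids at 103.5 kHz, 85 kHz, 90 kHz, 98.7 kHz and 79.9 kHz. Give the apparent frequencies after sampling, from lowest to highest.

0.7 kHz, 5.5 kHz, 6.4 kHz, 8 kHz, 11.5 kHz

fs/2 = 12.25 kHz.
103.5 kHz mod fs = 5.5 kHz.
5.5 kHz ≤ fs/2 = 12.25 kHz, appears at 5.5 kHz.
85 kHz mod fs = 11.5 kHz.
11.5 kHz ≤ fs/2 = 12.25 kHz, appears at 11.5 kHz.
90 kHz mod fs = 16.5 kHz.
16.5 kHz > fs/2 = 12.25 kHz, folds to fs − 16.5 kHz = 8 kHz.
98.7 kHz mod fs = 0.7 kHz.
0.7 kHz ≤ fs/2 = 12.25 kHz, appears at 0.7 kHz.
79.9 kHz mod fs = 6.4 kHz.
6.4 kHz ≤ fs/2 = 12.25 kHz, appears at 6.4 kHz.
Distinct values: {0.7 kHz, 5.5 kHz, 6.4 kHz, 8 kHz, 11.5 kHz}.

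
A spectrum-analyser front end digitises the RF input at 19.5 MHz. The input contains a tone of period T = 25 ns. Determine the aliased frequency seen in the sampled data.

T = 25 ns → f = 1/T = 40 MHz.
40 MHz mod fs = 1 MHz.
1 MHz ≤ fs/2 = 9.75 MHz, appears at 1 MHz.

1 MHz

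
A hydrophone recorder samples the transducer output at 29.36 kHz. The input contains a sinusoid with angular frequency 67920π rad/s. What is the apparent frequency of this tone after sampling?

4.6 kHz

ω = 67920π rad/s → f = ω/(2π) = 33960 Hz = 33.96 kHz.
33.96 kHz mod fs = 4.6 kHz.
4.6 kHz ≤ fs/2 = 14.68 kHz, appears at 4.6 kHz.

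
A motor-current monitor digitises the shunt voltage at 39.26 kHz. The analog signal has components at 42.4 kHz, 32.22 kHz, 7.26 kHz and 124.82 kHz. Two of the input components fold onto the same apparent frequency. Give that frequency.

7.04 kHz

fs/2 = 19.63 kHz.
42.4 kHz mod fs = 3.14 kHz.
3.14 kHz ≤ fs/2 = 19.63 kHz, appears at 3.14 kHz.
32.22 kHz > fs/2 = 19.63 kHz, folds to fs − 32.22 kHz = 7.04 kHz.
7.26 kHz ≤ fs/2 = 19.63 kHz, passes unchanged.
124.82 kHz mod fs = 7.04 kHz.
7.04 kHz ≤ fs/2 = 19.63 kHz, appears at 7.04 kHz.
32.22 kHz and 124.82 kHz both map to 7.04 kHz.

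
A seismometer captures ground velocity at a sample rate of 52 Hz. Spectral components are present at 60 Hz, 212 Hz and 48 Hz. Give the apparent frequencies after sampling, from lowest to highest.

fs/2 = 26 Hz.
60 Hz mod fs = 8 Hz.
8 Hz ≤ fs/2 = 26 Hz, appears at 8 Hz.
212 Hz mod fs = 4 Hz.
4 Hz ≤ fs/2 = 26 Hz, appears at 4 Hz.
48 Hz > fs/2 = 26 Hz, folds to fs − 48 Hz = 4 Hz.
Distinct values: {4 Hz, 8 Hz}.

4 Hz, 8 Hz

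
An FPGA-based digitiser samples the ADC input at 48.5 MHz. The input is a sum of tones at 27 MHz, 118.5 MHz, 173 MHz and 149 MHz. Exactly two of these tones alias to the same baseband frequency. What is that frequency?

21.5 MHz

fs/2 = 24.25 MHz.
27 MHz > fs/2 = 24.25 MHz, folds to fs − 27 MHz = 21.5 MHz.
118.5 MHz mod fs = 21.5 MHz.
21.5 MHz ≤ fs/2 = 24.25 MHz, appears at 21.5 MHz.
173 MHz mod fs = 27.5 MHz.
27.5 MHz > fs/2 = 24.25 MHz, folds to fs − 27.5 MHz = 21 MHz.
149 MHz mod fs = 3.5 MHz.
3.5 MHz ≤ fs/2 = 24.25 MHz, appears at 3.5 MHz.
27 MHz and 118.5 MHz both map to 21.5 MHz.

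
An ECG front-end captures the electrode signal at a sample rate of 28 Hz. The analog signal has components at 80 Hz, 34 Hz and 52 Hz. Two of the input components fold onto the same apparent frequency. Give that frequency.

fs/2 = 14 Hz.
80 Hz mod fs = 24 Hz.
24 Hz > fs/2 = 14 Hz, folds to fs − 24 Hz = 4 Hz.
34 Hz mod fs = 6 Hz.
6 Hz ≤ fs/2 = 14 Hz, appears at 6 Hz.
52 Hz mod fs = 24 Hz.
24 Hz > fs/2 = 14 Hz, folds to fs − 24 Hz = 4 Hz.
52 Hz and 80 Hz both map to 4 Hz.

4 Hz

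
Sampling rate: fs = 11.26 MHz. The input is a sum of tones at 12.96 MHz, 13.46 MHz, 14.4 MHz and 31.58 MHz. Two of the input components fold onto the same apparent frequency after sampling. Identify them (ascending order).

fs/2 = 5.63 MHz.
12.96 MHz mod fs = 1.7 MHz.
1.7 MHz ≤ fs/2 = 5.63 MHz, appears at 1.7 MHz.
13.46 MHz mod fs = 2.2 MHz.
2.2 MHz ≤ fs/2 = 5.63 MHz, appears at 2.2 MHz.
14.4 MHz mod fs = 3.14 MHz.
3.14 MHz ≤ fs/2 = 5.63 MHz, appears at 3.14 MHz.
31.58 MHz mod fs = 9.06 MHz.
9.06 MHz > fs/2 = 5.63 MHz, folds to fs − 9.06 MHz = 2.2 MHz.
13.46 MHz and 31.58 MHz both map to 2.2 MHz.

13.46 MHz, 31.58 MHz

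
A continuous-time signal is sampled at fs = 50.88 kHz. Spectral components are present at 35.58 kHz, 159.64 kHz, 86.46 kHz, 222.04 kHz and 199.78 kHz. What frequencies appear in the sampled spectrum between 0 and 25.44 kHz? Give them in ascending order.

3.74 kHz, 7 kHz, 15.3 kHz, 18.52 kHz

fs/2 = 25.44 kHz.
35.58 kHz > fs/2 = 25.44 kHz, folds to fs − 35.58 kHz = 15.3 kHz.
159.64 kHz mod fs = 7 kHz.
7 kHz ≤ fs/2 = 25.44 kHz, appears at 7 kHz.
86.46 kHz mod fs = 35.58 kHz.
35.58 kHz > fs/2 = 25.44 kHz, folds to fs − 35.58 kHz = 15.3 kHz.
222.04 kHz mod fs = 18.52 kHz.
18.52 kHz ≤ fs/2 = 25.44 kHz, appears at 18.52 kHz.
199.78 kHz mod fs = 47.14 kHz.
47.14 kHz > fs/2 = 25.44 kHz, folds to fs − 47.14 kHz = 3.74 kHz.
Distinct values: {3.74 kHz, 7 kHz, 15.3 kHz, 18.52 kHz}.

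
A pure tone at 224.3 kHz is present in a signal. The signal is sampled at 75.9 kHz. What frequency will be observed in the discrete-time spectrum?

224.3 kHz mod fs = 72.5 kHz.
72.5 kHz > fs/2 = 37.95 kHz, folds to fs − 72.5 kHz = 3.4 kHz.

3.4 kHz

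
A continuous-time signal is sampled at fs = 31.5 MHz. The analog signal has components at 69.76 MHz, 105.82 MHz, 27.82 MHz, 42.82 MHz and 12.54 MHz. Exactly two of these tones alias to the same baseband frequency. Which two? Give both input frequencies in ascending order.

42.82 MHz, 105.82 MHz

fs/2 = 15.75 MHz.
69.76 MHz mod fs = 6.76 MHz.
6.76 MHz ≤ fs/2 = 15.75 MHz, appears at 6.76 MHz.
105.82 MHz mod fs = 11.32 MHz.
11.32 MHz ≤ fs/2 = 15.75 MHz, appears at 11.32 MHz.
27.82 MHz > fs/2 = 15.75 MHz, folds to fs − 27.82 MHz = 3.68 MHz.
42.82 MHz mod fs = 11.32 MHz.
11.32 MHz ≤ fs/2 = 15.75 MHz, appears at 11.32 MHz.
12.54 MHz ≤ fs/2 = 15.75 MHz, passes unchanged.
42.82 MHz and 105.82 MHz both map to 11.32 MHz.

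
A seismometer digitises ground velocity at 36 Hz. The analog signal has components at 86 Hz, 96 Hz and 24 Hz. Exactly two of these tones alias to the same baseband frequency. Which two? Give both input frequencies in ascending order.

fs/2 = 18 Hz.
86 Hz mod fs = 14 Hz.
14 Hz ≤ fs/2 = 18 Hz, appears at 14 Hz.
96 Hz mod fs = 24 Hz.
24 Hz > fs/2 = 18 Hz, folds to fs − 24 Hz = 12 Hz.
24 Hz > fs/2 = 18 Hz, folds to fs − 24 Hz = 12 Hz.
24 Hz and 96 Hz both map to 12 Hz.

24 Hz, 96 Hz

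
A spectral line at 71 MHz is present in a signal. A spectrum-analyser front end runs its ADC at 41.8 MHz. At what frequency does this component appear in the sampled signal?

71 MHz mod fs = 29.2 MHz.
29.2 MHz > fs/2 = 20.9 MHz, folds to fs − 29.2 MHz = 12.6 MHz.

12.6 MHz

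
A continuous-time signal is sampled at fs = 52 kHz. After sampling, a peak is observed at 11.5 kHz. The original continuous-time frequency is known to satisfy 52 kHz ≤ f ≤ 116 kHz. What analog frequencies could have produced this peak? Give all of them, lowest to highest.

Frequencies that alias to 11.5 kHz are k·fs ± 11.5 kHz for integer k ≥ 0.
k=0: 11.5 kHz.
k=1: 40.5 kHz, 63.5 kHz.
k=2: 92.5 kHz, 115.5 kHz.
k=3: 144.5 kHz, 167.5 kHz.
Within [52 kHz, 116 kHz]: 63.5 kHz, 92.5 kHz, 115.5 kHz.

63.5 kHz, 92.5 kHz, 115.5 kHz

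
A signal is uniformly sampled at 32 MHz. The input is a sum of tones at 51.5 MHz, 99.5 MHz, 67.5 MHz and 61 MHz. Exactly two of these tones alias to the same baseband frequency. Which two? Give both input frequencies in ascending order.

fs/2 = 16 MHz.
51.5 MHz mod fs = 19.5 MHz.
19.5 MHz > fs/2 = 16 MHz, folds to fs − 19.5 MHz = 12.5 MHz.
99.5 MHz mod fs = 3.5 MHz.
3.5 MHz ≤ fs/2 = 16 MHz, appears at 3.5 MHz.
67.5 MHz mod fs = 3.5 MHz.
3.5 MHz ≤ fs/2 = 16 MHz, appears at 3.5 MHz.
61 MHz mod fs = 29 MHz.
29 MHz > fs/2 = 16 MHz, folds to fs − 29 MHz = 3 MHz.
67.5 MHz and 99.5 MHz both map to 3.5 MHz.

67.5 MHz, 99.5 MHz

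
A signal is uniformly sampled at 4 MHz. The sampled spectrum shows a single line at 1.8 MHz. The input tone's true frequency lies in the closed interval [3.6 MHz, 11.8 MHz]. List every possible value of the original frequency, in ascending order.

5.8 MHz, 6.2 MHz, 9.8 MHz, 10.2 MHz

Frequencies that alias to 1.8 MHz are k·fs ± 1.8 MHz for integer k ≥ 0.
k=0: 1.8 MHz.
k=1: 2.2 MHz, 5.8 MHz.
k=2: 6.2 MHz, 9.8 MHz.
k=3: 10.2 MHz, 13.8 MHz.
k=4: 14.2 MHz, 17.8 MHz.
Within [3.6 MHz, 11.8 MHz]: 5.8 MHz, 6.2 MHz, 9.8 MHz, 10.2 MHz.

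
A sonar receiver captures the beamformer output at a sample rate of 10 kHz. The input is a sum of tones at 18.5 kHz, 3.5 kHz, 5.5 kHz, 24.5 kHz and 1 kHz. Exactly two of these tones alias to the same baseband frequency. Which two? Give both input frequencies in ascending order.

5.5 kHz, 24.5 kHz

fs/2 = 5 kHz.
18.5 kHz mod fs = 8.5 kHz.
8.5 kHz > fs/2 = 5 kHz, folds to fs − 8.5 kHz = 1.5 kHz.
3.5 kHz ≤ fs/2 = 5 kHz, passes unchanged.
5.5 kHz > fs/2 = 5 kHz, folds to fs − 5.5 kHz = 4.5 kHz.
24.5 kHz mod fs = 4.5 kHz.
4.5 kHz ≤ fs/2 = 5 kHz, appears at 4.5 kHz.
1 kHz ≤ fs/2 = 5 kHz, passes unchanged.
5.5 kHz and 24.5 kHz both map to 4.5 kHz.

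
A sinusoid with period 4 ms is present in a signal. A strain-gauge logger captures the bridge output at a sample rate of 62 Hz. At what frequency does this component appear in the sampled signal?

T = 4 ms → f = 1/T = 250 Hz.
250 Hz mod fs = 2 Hz.
2 Hz ≤ fs/2 = 31 Hz, appears at 2 Hz.

2 Hz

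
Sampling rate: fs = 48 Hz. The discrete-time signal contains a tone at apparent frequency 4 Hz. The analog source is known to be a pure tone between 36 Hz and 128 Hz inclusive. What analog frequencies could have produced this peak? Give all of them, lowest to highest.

44 Hz, 52 Hz, 92 Hz, 100 Hz

Frequencies that alias to 4 Hz are k·fs ± 4 Hz for integer k ≥ 0.
k=0: 4 Hz.
k=1: 44 Hz, 52 Hz.
k=2: 92 Hz, 100 Hz.
k=3: 140 Hz, 148 Hz.
Within [36 Hz, 128 Hz]: 44 Hz, 52 Hz, 92 Hz, 100 Hz.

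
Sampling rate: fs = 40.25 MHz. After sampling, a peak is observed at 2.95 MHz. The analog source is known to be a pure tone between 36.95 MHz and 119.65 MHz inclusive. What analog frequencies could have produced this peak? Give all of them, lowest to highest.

37.3 MHz, 43.2 MHz, 77.55 MHz, 83.45 MHz, 117.8 MHz

Frequencies that alias to 2.95 MHz are k·fs ± 2.95 MHz for integer k ≥ 0.
k=0: 2.95 MHz.
k=1: 37.3 MHz, 43.2 MHz.
k=2: 77.55 MHz, 83.45 MHz.
k=3: 117.8 MHz, 123.7 MHz.
k=4: 158.05 MHz, 163.95 MHz.
Within [36.95 MHz, 119.65 MHz]: 37.3 MHz, 43.2 MHz, 77.55 MHz, 83.45 MHz, 117.8 MHz.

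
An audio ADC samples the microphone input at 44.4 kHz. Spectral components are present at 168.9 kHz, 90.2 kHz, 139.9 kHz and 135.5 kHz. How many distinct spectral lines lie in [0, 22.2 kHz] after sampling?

4

fs/2 = 22.2 kHz.
168.9 kHz mod fs = 35.7 kHz.
35.7 kHz > fs/2 = 22.2 kHz, folds to fs − 35.7 kHz = 8.7 kHz.
90.2 kHz mod fs = 1.4 kHz.
1.4 kHz ≤ fs/2 = 22.2 kHz, appears at 1.4 kHz.
139.9 kHz mod fs = 6.7 kHz.
6.7 kHz ≤ fs/2 = 22.2 kHz, appears at 6.7 kHz.
135.5 kHz mod fs = 2.3 kHz.
2.3 kHz ≤ fs/2 = 22.2 kHz, appears at 2.3 kHz.
Distinct values: {1.4 kHz, 2.3 kHz, 6.7 kHz, 8.7 kHz} → 4.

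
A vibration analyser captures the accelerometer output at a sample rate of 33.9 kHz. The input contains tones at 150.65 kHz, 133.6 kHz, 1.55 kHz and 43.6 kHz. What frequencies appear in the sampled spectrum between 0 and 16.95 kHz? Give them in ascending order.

1.55 kHz, 2 kHz, 9.7 kHz, 15.05 kHz

fs/2 = 16.95 kHz.
150.65 kHz mod fs = 15.05 kHz.
15.05 kHz ≤ fs/2 = 16.95 kHz, appears at 15.05 kHz.
133.6 kHz mod fs = 31.9 kHz.
31.9 kHz > fs/2 = 16.95 kHz, folds to fs − 31.9 kHz = 2 kHz.
1.55 kHz ≤ fs/2 = 16.95 kHz, passes unchanged.
43.6 kHz mod fs = 9.7 kHz.
9.7 kHz ≤ fs/2 = 16.95 kHz, appears at 9.7 kHz.
Distinct values: {1.55 kHz, 2 kHz, 9.7 kHz, 15.05 kHz}.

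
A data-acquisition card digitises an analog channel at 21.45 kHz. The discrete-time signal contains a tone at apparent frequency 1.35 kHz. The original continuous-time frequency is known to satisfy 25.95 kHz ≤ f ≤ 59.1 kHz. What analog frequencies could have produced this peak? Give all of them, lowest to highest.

41.55 kHz, 44.25 kHz

Frequencies that alias to 1.35 kHz are k·fs ± 1.35 kHz for integer k ≥ 0.
k=0: 1.35 kHz.
k=1: 20.1 kHz, 22.8 kHz.
k=2: 41.55 kHz, 44.25 kHz.
k=3: 63 kHz, 65.7 kHz.
Within [25.95 kHz, 59.1 kHz]: 41.55 kHz, 44.25 kHz.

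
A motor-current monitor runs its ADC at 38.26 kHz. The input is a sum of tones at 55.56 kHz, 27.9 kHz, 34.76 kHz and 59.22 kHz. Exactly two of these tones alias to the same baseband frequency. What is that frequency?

17.3 kHz

fs/2 = 19.13 kHz.
55.56 kHz mod fs = 17.3 kHz.
17.3 kHz ≤ fs/2 = 19.13 kHz, appears at 17.3 kHz.
27.9 kHz > fs/2 = 19.13 kHz, folds to fs − 27.9 kHz = 10.36 kHz.
34.76 kHz > fs/2 = 19.13 kHz, folds to fs − 34.76 kHz = 3.5 kHz.
59.22 kHz mod fs = 20.96 kHz.
20.96 kHz > fs/2 = 19.13 kHz, folds to fs − 20.96 kHz = 17.3 kHz.
55.56 kHz and 59.22 kHz both map to 17.3 kHz.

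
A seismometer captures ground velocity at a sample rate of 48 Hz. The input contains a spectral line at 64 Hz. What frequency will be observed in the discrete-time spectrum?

64 Hz mod fs = 16 Hz.
16 Hz ≤ fs/2 = 24 Hz, appears at 16 Hz.

16 Hz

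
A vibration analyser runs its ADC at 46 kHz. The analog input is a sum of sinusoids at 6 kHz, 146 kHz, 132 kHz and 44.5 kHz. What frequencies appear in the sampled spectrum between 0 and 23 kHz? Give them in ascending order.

1.5 kHz, 6 kHz, 8 kHz

fs/2 = 23 kHz.
6 kHz ≤ fs/2 = 23 kHz, passes unchanged.
146 kHz mod fs = 8 kHz.
8 kHz ≤ fs/2 = 23 kHz, appears at 8 kHz.
132 kHz mod fs = 40 kHz.
40 kHz > fs/2 = 23 kHz, folds to fs − 40 kHz = 6 kHz.
44.5 kHz > fs/2 = 23 kHz, folds to fs − 44.5 kHz = 1.5 kHz.
Distinct values: {1.5 kHz, 6 kHz, 8 kHz}.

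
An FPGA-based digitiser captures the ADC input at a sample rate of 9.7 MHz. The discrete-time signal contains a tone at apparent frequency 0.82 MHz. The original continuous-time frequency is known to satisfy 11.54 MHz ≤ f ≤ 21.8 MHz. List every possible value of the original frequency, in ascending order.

18.58 MHz, 20.22 MHz

Frequencies that alias to 0.82 MHz are k·fs ± 0.82 MHz for integer k ≥ 0.
k=0: 0.82 MHz.
k=1: 8.88 MHz, 10.52 MHz.
k=2: 18.58 MHz, 20.22 MHz.
k=3: 28.28 MHz, 29.92 MHz.
Within [11.54 MHz, 21.8 MHz]: 18.58 MHz, 20.22 MHz.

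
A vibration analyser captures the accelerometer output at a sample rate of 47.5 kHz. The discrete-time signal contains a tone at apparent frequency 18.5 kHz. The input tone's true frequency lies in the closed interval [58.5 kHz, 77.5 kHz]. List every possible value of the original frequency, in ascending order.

66 kHz, 76.5 kHz

Frequencies that alias to 18.5 kHz are k·fs ± 18.5 kHz for integer k ≥ 0.
k=0: 18.5 kHz.
k=1: 29 kHz, 66 kHz.
k=2: 76.5 kHz, 113.5 kHz.
k=3: 124 kHz, 161 kHz.
Within [58.5 kHz, 77.5 kHz]: 66 kHz, 76.5 kHz.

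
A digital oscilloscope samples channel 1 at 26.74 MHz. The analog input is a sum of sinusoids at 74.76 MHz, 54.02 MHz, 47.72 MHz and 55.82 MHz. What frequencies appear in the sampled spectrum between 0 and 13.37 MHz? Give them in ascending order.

fs/2 = 13.37 MHz.
74.76 MHz mod fs = 21.28 MHz.
21.28 MHz > fs/2 = 13.37 MHz, folds to fs − 21.28 MHz = 5.46 MHz.
54.02 MHz mod fs = 0.54 MHz.
0.54 MHz ≤ fs/2 = 13.37 MHz, appears at 0.54 MHz.
47.72 MHz mod fs = 20.98 MHz.
20.98 MHz > fs/2 = 13.37 MHz, folds to fs − 20.98 MHz = 5.76 MHz.
55.82 MHz mod fs = 2.34 MHz.
2.34 MHz ≤ fs/2 = 13.37 MHz, appears at 2.34 MHz.
Distinct values: {0.54 MHz, 2.34 MHz, 5.46 MHz, 5.76 MHz}.

0.54 MHz, 2.34 MHz, 5.46 MHz, 5.76 MHz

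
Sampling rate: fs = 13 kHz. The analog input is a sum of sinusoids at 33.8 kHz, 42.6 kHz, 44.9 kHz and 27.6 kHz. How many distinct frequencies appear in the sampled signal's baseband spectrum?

4

fs/2 = 6.5 kHz.
33.8 kHz mod fs = 7.8 kHz.
7.8 kHz > fs/2 = 6.5 kHz, folds to fs − 7.8 kHz = 5.2 kHz.
42.6 kHz mod fs = 3.6 kHz.
3.6 kHz ≤ fs/2 = 6.5 kHz, appears at 3.6 kHz.
44.9 kHz mod fs = 5.9 kHz.
5.9 kHz ≤ fs/2 = 6.5 kHz, appears at 5.9 kHz.
27.6 kHz mod fs = 1.6 kHz.
1.6 kHz ≤ fs/2 = 6.5 kHz, appears at 1.6 kHz.
Distinct values: {1.6 kHz, 3.6 kHz, 5.2 kHz, 5.9 kHz} → 4.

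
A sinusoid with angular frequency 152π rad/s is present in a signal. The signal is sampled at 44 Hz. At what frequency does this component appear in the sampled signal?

ω = 152π rad/s → f = ω/(2π) = 76 Hz.
76 Hz mod fs = 32 Hz.
32 Hz > fs/2 = 22 Hz, folds to fs − 32 Hz = 12 Hz.

12 Hz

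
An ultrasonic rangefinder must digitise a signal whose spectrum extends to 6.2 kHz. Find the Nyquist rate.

Nyquist rate = 2 × 6.2 kHz = 12.4 kHz.

12.4 kHz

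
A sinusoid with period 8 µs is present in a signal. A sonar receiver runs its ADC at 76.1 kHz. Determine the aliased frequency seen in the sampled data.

T = 8 µs → f = 1/T = 125 kHz.
125 kHz mod fs = 48.9 kHz.
48.9 kHz > fs/2 = 38.05 kHz, folds to fs − 48.9 kHz = 27.2 kHz.

27.2 kHz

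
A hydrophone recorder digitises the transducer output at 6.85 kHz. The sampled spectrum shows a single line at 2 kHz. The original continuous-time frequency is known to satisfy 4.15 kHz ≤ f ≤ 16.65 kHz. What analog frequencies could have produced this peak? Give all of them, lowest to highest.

4.85 kHz, 8.85 kHz, 11.7 kHz, 15.7 kHz

Frequencies that alias to 2 kHz are k·fs ± 2 kHz for integer k ≥ 0.
k=0: 2 kHz.
k=1: 4.85 kHz, 8.85 kHz.
k=2: 11.7 kHz, 15.7 kHz.
k=3: 18.55 kHz, 22.55 kHz.
Within [4.15 kHz, 16.65 kHz]: 4.85 kHz, 8.85 kHz, 11.7 kHz, 15.7 kHz.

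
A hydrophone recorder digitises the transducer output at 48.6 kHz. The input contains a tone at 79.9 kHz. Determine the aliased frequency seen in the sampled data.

17.3 kHz

79.9 kHz mod fs = 31.3 kHz.
31.3 kHz > fs/2 = 24.3 kHz, folds to fs − 31.3 kHz = 17.3 kHz.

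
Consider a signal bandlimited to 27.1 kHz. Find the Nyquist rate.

54.2 kHz

Nyquist rate = 2 × 27.1 kHz = 54.2 kHz.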